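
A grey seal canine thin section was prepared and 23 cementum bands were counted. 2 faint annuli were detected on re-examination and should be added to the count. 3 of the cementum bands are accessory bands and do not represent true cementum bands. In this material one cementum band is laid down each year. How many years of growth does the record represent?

Adjusted count: 23 − 3 + 2 = 22 cementum bands.
With a one-to-one cementum band periodicity this is 22 years.

22 years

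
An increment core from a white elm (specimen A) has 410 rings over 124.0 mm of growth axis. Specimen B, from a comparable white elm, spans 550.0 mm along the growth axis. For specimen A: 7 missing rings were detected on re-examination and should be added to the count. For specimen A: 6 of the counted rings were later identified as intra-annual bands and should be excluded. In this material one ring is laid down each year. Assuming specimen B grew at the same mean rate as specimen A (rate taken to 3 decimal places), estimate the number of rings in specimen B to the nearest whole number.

Specimen A: true ring count = 410 − 6 + 7 = 411.
A: Extension rate ≈ 124.0 / 411 = 0.302 mm per year.
For B, 550.0 / 0.302 = 1821.19 years ≈ 1821 rings.

1821 rings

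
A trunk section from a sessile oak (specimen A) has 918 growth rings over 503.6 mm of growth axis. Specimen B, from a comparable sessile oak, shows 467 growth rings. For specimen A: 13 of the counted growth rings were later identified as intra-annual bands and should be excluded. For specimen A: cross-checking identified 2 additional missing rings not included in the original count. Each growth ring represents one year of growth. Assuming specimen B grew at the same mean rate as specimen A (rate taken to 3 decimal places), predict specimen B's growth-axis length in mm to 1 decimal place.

259.2 mm

Specimen A: true growth ring count = 918 − 13 + 2 = 907.
A: 503.6 mm over 907 years gives 503.6 / 907 ≈ 0.555 mm/yr.
Length of B = 0.555 × 467 = 259.2 mm.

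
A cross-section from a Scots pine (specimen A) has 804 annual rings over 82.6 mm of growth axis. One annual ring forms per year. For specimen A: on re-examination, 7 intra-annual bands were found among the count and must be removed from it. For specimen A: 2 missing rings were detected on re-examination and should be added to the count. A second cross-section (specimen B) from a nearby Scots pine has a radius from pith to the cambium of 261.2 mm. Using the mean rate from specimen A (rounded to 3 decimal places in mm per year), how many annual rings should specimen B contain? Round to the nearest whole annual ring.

2536 annual rings

Specimen A: correcting the raw count gives 804 − 7 + 2 = 799 true annual rings.
A: 82.6 mm over 799 years gives 82.6 / 799 ≈ 0.103 mm/year.
Specimen B: 261.2 mm / 0.103 mm per year = 2535.92 years ≈ 2536 annual rings.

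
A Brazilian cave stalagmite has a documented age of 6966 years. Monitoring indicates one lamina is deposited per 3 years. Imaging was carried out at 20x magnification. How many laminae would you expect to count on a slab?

One lamina every 3 years means 6966 / 3 = 2322 laminae.
So 2322 laminae should be present.

2322 laminae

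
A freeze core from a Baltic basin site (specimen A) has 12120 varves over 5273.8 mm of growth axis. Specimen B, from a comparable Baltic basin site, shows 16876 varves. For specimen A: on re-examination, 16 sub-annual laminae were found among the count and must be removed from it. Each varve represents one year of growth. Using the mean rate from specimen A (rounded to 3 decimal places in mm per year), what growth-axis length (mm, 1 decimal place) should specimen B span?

Specimen A: true varve count = 12120 − 16 = 12104.
A: Extension rate ≈ 5273.8 / 12104 = 0.436 mm/yr.
Length of B = 0.436 × 16876 = 7357.9 mm.

7357.9 mm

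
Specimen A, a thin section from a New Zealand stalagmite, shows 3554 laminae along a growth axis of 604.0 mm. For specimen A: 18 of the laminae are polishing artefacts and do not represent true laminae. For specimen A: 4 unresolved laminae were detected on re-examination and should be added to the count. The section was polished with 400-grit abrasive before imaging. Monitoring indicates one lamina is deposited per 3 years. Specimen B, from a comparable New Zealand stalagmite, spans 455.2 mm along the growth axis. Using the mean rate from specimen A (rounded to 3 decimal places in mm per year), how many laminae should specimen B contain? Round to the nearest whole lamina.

Specimen A: after corrections the count is 3554 − 18 + 4 = 3540 laminae.
Specimen A: multiplying by 3 years per lamina: 3540 × 3 = 10620 years.
A: Extension rate ≈ 604.0 / 10620 = 0.057 mm per year.
B spans 455.2 / 0.057 = 7985.96 years; at 3 years per lamina that is 7985.96 / 3 ≈ 2662 laminae.

2662 laminae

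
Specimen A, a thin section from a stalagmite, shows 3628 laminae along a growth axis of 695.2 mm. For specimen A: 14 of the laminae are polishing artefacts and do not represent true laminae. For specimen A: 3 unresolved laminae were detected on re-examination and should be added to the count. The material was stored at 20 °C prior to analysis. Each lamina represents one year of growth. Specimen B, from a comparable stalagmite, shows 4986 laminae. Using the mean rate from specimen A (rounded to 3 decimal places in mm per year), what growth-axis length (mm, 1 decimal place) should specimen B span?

957.3 mm

Specimen A: adjusted count: 3628 − 14 + 3 = 3617 laminae.
A: Mean rate = 695.2 mm / 3617 years ≈ 0.192 mm per year.
For B, 0.192 mm/year × 4986 years = 957.3 mm.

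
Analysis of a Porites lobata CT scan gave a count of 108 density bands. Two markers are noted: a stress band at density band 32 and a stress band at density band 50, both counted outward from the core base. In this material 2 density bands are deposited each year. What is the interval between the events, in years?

9 yr

The two markers are separated by 50 − 32 = 18 density bands.
With 2 density bands per year, 18 / 2 = 9 years.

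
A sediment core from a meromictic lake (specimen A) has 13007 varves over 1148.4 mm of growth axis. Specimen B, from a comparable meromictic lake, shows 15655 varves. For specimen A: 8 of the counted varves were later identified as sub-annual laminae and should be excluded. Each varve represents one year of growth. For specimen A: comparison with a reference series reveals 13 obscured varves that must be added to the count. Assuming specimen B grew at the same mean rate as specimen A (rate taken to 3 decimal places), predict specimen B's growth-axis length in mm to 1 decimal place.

1377.6 mm

Specimen A: adjusted count: 13007 − 8 + 13 = 13012 varves.
A: 1148.4 mm over 13012 years gives 1148.4 / 13012 ≈ 0.088 mm per year.
Length of B = 0.088 × 15655 = 1377.6 mm.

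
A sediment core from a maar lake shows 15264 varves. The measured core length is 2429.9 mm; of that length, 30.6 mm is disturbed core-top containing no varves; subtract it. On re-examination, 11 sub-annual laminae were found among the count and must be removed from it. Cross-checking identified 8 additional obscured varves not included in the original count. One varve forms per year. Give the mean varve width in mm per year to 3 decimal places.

After corrections the count is 15264 − 11 + 8 = 15261 varves.
The growth record spans 2429.9 − 30.6 = 2399.3 mm.
Extension rate ≈ 2399.3 / 15261 = 0.157 mm per year.

0.157 mm per year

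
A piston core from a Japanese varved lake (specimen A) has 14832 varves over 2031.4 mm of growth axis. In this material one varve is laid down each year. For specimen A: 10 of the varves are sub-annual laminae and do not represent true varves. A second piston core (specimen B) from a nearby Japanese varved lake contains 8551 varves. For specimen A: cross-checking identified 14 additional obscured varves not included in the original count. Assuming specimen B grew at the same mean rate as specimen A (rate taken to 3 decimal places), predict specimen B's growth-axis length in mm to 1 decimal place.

Specimen A: after corrections the count is 14832 − 10 + 14 = 14836 varves.
A: Extension rate ≈ 2031.4 / 14836 = 0.137 mm/yr.
B's length ≈ 0.137 × 8551 = 1171.5 mm.

1171.5 mm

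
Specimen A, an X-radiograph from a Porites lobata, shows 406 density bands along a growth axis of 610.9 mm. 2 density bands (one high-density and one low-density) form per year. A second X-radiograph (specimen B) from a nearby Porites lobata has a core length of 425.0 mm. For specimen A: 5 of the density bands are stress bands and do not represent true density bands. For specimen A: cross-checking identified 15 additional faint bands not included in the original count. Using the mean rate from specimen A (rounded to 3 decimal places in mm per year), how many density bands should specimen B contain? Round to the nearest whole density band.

289 density bands

Specimen A: true density band count = 406 − 5 + 15 = 416.
Specimen A: dividing by 2 density bands per year: 416 / 2 = 208 years.
A: Extension rate ≈ 610.9 / 208 = 2.937 mm per year.
B spans 425.0 / 2.937 = 144.71 years; at 2 density bands per year that is 144.71 × 2 ≈ 289 density bands.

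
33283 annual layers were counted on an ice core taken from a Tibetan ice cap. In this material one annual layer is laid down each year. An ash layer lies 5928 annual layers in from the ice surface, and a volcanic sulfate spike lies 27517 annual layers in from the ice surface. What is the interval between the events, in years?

21589 years

Separation: 27517 − 5928 = 21589 annual layers.
That is 21589 years at one annual layer per year.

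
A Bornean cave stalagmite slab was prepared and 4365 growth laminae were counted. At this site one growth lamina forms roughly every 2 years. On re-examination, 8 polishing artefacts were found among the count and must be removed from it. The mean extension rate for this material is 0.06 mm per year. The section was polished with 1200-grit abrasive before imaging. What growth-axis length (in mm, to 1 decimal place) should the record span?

522.8 mm

Adjusted count: 4365 − 8 = 4357 growth laminae.
At 2 years per growth lamina, 4357 × 2 = 8714 years.
Length ≈ 0.06 × 8714 = 522.8 mm.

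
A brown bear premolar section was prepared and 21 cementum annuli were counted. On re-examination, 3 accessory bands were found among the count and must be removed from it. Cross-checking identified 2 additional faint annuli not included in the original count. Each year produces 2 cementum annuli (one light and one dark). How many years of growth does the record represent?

Adjusted count: 21 − 3 + 2 = 20 cementum annuli.
Dividing by 2 cementum annuli per year: 20 / 2 = 10 years.

10 yr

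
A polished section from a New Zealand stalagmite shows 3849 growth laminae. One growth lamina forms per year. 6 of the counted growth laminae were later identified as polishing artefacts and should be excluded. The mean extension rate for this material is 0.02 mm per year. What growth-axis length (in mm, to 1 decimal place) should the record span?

Adjusted count: 3849 − 6 = 3843 growth laminae.
3843 years at 0.02 mm/year gives 0.02 × 3843 = 76.9 mm.

76.9 mm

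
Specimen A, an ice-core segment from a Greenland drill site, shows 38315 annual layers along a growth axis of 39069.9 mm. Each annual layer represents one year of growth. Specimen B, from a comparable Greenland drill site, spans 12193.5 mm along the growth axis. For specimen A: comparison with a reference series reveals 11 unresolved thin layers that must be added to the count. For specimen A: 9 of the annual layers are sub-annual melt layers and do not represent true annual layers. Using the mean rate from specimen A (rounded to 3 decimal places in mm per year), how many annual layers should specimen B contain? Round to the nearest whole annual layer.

11954 annual layers

Specimen A: correcting the raw count gives 38315 − 9 + 11 = 38317 true annual layers.
A: Mean rate = 39069.9 mm / 38317 years ≈ 1.020 mm/yr.
For B, 12193.5 / 1.020 = 11954.41 years ≈ 11954 annual layers.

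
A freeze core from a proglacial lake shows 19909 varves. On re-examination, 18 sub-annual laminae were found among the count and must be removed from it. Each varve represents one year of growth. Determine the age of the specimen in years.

True varve count = 19909 − 18 = 19891.
With a one-to-one varve periodicity this is 19891 years.

19891 years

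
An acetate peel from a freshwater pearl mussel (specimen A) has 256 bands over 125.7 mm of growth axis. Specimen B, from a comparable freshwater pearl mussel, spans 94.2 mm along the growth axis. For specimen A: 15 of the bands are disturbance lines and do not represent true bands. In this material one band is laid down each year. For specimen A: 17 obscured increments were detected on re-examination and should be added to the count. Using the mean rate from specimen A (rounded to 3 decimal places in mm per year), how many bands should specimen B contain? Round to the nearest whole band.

Specimen A: adjusted count: 256 − 15 + 17 = 258 bands.
A: Mean rate = 125.7 mm / 258 years ≈ 0.487 mm per year.
Specimen B: 94.2 mm / 0.487 mm per year = 193.43 years ≈ 193 bands.

193 bands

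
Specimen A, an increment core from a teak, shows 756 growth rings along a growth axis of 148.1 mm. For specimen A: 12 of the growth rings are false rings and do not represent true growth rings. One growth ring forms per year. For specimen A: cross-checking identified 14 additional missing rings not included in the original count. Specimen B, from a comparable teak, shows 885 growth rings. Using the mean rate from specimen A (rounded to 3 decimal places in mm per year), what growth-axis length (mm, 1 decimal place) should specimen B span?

172.6 mm

Specimen A: true growth ring count = 756 − 12 + 14 = 758.
A: Extension rate ≈ 148.1 / 758 = 0.195 mm per year.
B's length ≈ 0.195 × 885 = 172.6 mm.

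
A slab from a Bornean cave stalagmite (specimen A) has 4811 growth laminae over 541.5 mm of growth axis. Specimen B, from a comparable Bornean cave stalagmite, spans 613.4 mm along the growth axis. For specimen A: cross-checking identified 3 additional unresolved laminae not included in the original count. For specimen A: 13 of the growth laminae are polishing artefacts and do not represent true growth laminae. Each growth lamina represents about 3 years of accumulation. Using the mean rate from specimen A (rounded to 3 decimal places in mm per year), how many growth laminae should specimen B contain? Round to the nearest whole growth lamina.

Specimen A: after corrections the count is 4811 − 13 + 3 = 4801 growth laminae.
Specimen A: multiplying by 3 years per growth lamina: 4801 × 3 = 14403 years.
A: Extension rate ≈ 541.5 / 14403 = 0.038 mm per year.
B spans 613.4 / 0.038 = 16142.11 years; at 3 years per growth lamina that is 16142.11 / 3 ≈ 5381 growth laminae.

5381 growth laminae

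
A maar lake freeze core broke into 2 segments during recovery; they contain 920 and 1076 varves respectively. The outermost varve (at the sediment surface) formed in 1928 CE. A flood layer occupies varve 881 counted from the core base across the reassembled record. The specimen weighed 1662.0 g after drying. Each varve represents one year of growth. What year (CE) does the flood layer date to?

Total varves = 920 + 1076 = 1996.
Between varve 881 and the sediment surface there are 1996 − 881 = 1115 varves.
The varve at the sediment surface is 1928 CE, so the flood layer dates to 1928 − 1115 = 813 CE.

813 CE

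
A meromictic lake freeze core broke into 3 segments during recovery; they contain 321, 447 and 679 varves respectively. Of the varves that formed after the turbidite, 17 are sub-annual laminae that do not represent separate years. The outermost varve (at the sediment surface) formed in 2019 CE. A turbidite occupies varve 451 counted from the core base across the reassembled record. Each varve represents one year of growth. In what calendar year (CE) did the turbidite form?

1040 CE

Total varves = 321 + 447 + 679 = 1447.
1447 − 451 = 996 varves lie beyond the turbidite toward the sediment surface.
996 − 17 false = 979 true varves after the turbidite.
The varve at the sediment surface is 2019 CE, so the turbidite dates to 2019 − 979 = 1040 CE.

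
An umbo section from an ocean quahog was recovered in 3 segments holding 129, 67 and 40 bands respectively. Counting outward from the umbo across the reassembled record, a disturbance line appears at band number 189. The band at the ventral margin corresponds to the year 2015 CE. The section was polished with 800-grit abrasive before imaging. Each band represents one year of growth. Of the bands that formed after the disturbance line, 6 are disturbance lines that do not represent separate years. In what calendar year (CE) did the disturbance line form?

Total bands = 129 + 67 + 40 = 236.
236 − 189 = 47 bands lie beyond the disturbance line toward the ventral margin.
Excluding 6 false bands: 47 − 6 = 41.
The band at the ventral margin is 2015 CE, so the disturbance line dates to 2015 − 41 = 1974 CE.

1974 CE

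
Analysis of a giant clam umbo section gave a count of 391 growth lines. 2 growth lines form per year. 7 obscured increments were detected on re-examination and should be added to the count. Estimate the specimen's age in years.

199 yr

After corrections the count is 391 + 7 = 398 growth lines.
Dividing by 2 growth lines per year: 398 / 2 = 199 years.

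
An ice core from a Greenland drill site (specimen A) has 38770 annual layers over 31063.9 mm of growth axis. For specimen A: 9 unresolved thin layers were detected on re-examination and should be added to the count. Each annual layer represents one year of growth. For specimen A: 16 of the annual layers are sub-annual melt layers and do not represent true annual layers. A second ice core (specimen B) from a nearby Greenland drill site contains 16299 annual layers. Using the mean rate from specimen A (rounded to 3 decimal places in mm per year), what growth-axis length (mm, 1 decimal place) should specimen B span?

13055.5 mm

Specimen A: true annual layer count = 38770 − 16 + 9 = 38763.
A: 31063.9 mm over 38763 years gives 31063.9 / 38763 ≈ 0.801 mm per year.
Length of B = 0.801 × 16299 = 13055.5 mm.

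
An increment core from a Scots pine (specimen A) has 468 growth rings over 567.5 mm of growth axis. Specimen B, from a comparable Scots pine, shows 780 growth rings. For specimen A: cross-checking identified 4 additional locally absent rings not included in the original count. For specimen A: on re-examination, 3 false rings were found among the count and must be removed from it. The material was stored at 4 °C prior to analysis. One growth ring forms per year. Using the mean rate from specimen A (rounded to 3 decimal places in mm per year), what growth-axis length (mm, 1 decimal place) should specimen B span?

Specimen A: adjusted count: 468 − 3 + 4 = 469 growth rings.
A: 567.5 mm over 469 years gives 567.5 / 469 ≈ 1.210 mm per year.
Length of B = 1.210 × 780 = 943.8 mm.

943.8 mm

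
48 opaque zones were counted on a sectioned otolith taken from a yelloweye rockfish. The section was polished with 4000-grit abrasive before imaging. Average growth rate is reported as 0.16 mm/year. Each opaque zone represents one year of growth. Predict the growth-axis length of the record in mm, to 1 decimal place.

48 years of growth are recorded.
Predicted length = 0.16 mm/year × 48 years = 7.7 mm.

7.7 mm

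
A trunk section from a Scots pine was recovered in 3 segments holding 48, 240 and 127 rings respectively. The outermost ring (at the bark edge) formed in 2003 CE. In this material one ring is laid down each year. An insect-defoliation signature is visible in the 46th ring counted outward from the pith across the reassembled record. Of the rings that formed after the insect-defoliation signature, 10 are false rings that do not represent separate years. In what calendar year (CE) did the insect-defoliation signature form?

1644 CE

Total rings = 48 + 240 + 127 = 415.
415 − 46 = 369 rings lie beyond the insect-defoliation signature toward the bark edge.
Removing the 10 false rings leaves 369 − 10 = 359 true rings beyond the insect-defoliation signature.
2003 − 359 = 1644 CE.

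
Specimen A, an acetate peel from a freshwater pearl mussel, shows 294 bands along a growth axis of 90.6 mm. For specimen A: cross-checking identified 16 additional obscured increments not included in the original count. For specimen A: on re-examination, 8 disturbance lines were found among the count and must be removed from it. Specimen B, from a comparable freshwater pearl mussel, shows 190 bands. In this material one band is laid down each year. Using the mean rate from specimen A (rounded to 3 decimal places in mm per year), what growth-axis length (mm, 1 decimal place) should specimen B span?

Specimen A: correcting the raw count gives 294 − 8 + 16 = 302 true bands.
A: Extension rate ≈ 90.6 / 302 = 0.300 mm/yr.
For B, 0.300 mm/year × 190 years = 57.0 mm.

57.0 mm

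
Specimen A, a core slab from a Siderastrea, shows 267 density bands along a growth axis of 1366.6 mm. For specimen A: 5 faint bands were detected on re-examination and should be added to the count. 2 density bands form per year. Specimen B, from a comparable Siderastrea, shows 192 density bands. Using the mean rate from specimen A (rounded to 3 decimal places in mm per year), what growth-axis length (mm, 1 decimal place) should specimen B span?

964.7 mm

Specimen A: after corrections the count is 267 + 5 = 272 density bands.
Specimen A: dividing by 2 density bands per year: 272 / 2 = 136 years.
A: 1366.6 mm over 136 years gives 1366.6 / 136 ≈ 10.049 mm per year.
Specimen B: dividing by 2 density bands per year: 192 / 2 = 96 years. For B, 10.049 mm/year × 96 years = 964.7 mm.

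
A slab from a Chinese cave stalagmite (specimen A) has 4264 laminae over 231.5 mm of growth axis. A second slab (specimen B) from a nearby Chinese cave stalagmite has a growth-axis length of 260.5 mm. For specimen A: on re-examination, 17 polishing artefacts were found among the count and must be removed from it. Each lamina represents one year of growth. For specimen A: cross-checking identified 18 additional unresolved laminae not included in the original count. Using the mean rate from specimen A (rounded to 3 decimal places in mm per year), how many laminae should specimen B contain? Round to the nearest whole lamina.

Specimen A: true lamina count = 4264 − 17 + 18 = 4265.
A: Mean rate = 231.5 mm / 4265 years ≈ 0.054 mm/year.
B spans 260.5 / 0.054 = 4824.07 years ≈ 4824 laminae.

4824 laminae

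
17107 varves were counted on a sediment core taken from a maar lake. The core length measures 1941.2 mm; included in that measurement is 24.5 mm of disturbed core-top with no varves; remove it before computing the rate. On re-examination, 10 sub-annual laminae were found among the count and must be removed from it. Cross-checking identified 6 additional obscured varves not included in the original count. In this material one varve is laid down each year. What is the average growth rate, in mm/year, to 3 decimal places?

Adjusted count: 17107 − 10 + 6 = 17103 varves.
Removing the 24.5 mm offcut leaves 1941.2 − 24.5 = 1916.7 mm.
Extension rate ≈ 1916.7 / 17103 = 0.112 mm/year.

0.112 mm/year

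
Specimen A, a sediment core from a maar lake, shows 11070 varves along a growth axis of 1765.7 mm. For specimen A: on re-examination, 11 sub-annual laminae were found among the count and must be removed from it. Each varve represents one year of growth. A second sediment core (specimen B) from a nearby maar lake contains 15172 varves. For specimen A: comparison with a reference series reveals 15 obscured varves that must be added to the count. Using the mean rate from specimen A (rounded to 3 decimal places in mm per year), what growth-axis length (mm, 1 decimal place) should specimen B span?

Specimen A: true varve count = 11070 − 11 + 15 = 11074.
A: 1765.7 mm over 11074 years gives 1765.7 / 11074 ≈ 0.159 mm/yr.
B's length ≈ 0.159 × 15172 = 2412.3 mm.

2412.3 mm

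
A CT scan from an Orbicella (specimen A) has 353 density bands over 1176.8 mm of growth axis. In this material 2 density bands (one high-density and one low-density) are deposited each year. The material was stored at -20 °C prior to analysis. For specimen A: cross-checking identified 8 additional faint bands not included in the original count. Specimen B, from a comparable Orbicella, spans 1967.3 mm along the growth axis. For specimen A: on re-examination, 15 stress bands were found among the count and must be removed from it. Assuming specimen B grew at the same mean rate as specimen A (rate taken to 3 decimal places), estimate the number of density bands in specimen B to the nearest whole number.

578 density bands

Specimen A: true density band count = 353 − 15 + 8 = 346.
Specimen A: with 2 density bands per year, 346 / 2 = 173 years.
A: Mean rate = 1176.8 mm / 173 years ≈ 6.802 mm/yr.
B spans 1967.3 / 6.802 = 289.22 years; at 2 density bands per year that is 289.22 × 2 ≈ 578 density bands.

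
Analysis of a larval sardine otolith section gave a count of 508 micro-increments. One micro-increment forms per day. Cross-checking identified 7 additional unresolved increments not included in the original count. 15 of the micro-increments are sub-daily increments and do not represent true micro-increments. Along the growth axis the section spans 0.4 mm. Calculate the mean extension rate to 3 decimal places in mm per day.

After corrections the count is 508 − 15 + 7 = 500 micro-increments.
Extension rate ≈ 0.4 / 500 = 0.001 mm per day.

0.001 mm per day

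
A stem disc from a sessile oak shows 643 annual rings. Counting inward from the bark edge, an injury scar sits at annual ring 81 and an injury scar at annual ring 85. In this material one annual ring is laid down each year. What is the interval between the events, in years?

4 years

85 − 81 = 4 annual rings lie between the two events.
At one annual ring per year, 4 years elapsed between them.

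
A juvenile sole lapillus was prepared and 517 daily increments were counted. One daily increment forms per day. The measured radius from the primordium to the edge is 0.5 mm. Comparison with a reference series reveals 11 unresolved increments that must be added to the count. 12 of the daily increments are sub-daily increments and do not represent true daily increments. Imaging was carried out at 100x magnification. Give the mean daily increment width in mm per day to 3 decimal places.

0.001 mm per day

True daily increment count = 517 − 12 + 11 = 516.
Mean rate = 0.5 mm / 516 days ≈ 0.001 mm per day.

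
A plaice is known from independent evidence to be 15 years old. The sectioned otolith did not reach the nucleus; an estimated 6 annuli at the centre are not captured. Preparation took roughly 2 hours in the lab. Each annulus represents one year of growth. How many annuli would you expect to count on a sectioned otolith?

9 annuli

Expected annuli over 15 years: 15.
15 − 6 missed = 9 annuli expected in the prepared section.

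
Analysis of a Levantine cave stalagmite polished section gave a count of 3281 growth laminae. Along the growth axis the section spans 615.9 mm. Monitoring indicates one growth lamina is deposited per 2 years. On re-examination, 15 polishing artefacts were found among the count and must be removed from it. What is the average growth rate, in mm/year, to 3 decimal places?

0.094 mm/year

Correcting the raw count gives 3281 − 15 = 3266 true growth laminae.
At 2 years per growth lamina, 3266 × 2 = 6532 years.
Extension rate ≈ 615.9 / 6532 = 0.094 mm/year.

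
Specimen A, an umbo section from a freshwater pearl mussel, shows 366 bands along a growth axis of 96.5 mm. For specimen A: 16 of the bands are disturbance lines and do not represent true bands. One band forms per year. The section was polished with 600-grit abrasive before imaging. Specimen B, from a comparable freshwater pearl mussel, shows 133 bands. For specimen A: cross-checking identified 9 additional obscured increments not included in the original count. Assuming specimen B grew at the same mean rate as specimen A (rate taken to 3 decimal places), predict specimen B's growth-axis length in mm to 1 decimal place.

35.8 mm

Specimen A: adjusted count: 366 − 16 + 9 = 359 bands.
A: 96.5 mm over 359 years gives 96.5 / 359 ≈ 0.269 mm per year.
B's length ≈ 0.269 × 133 = 35.8 mm.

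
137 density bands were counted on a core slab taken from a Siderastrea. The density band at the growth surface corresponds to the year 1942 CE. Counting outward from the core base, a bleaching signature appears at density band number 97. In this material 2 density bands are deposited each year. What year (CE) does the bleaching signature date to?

Between density band 97 and the growth surface there are 137 − 97 = 40 density bands.
With 2 density bands per year, 40 / 2 = 20 years.
1942 − 20 = 1922 CE.

1922 CE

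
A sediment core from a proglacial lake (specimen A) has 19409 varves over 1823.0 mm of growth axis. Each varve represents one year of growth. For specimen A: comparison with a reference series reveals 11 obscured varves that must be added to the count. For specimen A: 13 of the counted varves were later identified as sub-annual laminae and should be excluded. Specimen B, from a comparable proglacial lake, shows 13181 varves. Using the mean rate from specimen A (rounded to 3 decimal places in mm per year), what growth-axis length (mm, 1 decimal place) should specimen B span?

1239.0 mm

Specimen A: true varve count = 19409 − 13 + 11 = 19407.
A: Extension rate ≈ 1823.0 / 19407 = 0.094 mm per year.
B's length ≈ 0.094 × 13181 = 1239.0 mm.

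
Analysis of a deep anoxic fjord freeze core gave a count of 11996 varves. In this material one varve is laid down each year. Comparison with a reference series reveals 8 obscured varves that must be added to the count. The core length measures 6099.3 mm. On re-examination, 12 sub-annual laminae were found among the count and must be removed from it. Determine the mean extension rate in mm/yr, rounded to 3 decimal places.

0.509 mm/yr

After corrections the count is 11996 − 12 + 8 = 11992 varves.
Extension rate ≈ 6099.3 / 11992 = 0.509 mm/yr.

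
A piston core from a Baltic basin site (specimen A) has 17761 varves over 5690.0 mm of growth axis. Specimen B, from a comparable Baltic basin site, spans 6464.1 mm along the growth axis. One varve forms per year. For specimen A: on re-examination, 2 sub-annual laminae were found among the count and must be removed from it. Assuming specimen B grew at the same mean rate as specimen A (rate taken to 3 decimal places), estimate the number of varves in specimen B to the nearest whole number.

Specimen A: true varve count = 17761 − 2 = 17759.
A: Mean rate = 5690.0 mm / 17759 years ≈ 0.320 mm/year.
B spans 6464.1 / 0.320 = 20200.31 years ≈ 20200 varves.

20200 varves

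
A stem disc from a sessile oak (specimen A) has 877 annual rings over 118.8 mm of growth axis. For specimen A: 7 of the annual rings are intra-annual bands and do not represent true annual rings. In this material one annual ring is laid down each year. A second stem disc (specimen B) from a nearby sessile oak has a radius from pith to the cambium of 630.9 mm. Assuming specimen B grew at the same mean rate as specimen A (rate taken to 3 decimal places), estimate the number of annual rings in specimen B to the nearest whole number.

Specimen A: after corrections the count is 877 − 7 = 870 annual rings.
A: Extension rate ≈ 118.8 / 870 = 0.137 mm/year.
B spans 630.9 / 0.137 = 4605.11 years ≈ 4605 annual rings.

4605 annual rings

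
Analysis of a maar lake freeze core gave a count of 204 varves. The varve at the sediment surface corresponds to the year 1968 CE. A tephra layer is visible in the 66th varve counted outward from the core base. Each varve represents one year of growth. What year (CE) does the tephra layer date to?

204 − 66 = 138 varves lie beyond the tephra layer toward the sediment surface.
Counting back 138 years from 1968 CE places the tephra layer in 1968 − 138 = 1830 CE.

1830 CE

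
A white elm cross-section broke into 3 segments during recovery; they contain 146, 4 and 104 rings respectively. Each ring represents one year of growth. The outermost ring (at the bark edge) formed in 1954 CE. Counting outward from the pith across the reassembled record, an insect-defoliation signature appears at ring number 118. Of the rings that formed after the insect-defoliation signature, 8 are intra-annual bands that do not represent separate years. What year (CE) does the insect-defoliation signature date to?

Total rings = 146 + 4 + 104 = 254.
The insect-defoliation signature sits at ring 118 from the pith, so 254 − 118 = 136 rings formed after it.
Excluding 8 false rings: 136 − 8 = 128.
The ring at the bark edge is 1954 CE, so the insect-defoliation signature dates to 1954 − 128 = 1826 CE.

1826 CE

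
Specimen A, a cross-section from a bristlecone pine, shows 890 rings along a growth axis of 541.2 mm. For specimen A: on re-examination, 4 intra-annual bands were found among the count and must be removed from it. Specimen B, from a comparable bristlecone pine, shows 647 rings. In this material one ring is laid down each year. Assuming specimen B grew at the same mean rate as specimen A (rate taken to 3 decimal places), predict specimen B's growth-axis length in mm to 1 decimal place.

Specimen A: true ring count = 890 − 4 = 886.
A: Mean rate = 541.2 mm / 886 years ≈ 0.611 mm/yr.
Length of B = 0.611 × 647 = 395.3 mm.

395.3 mm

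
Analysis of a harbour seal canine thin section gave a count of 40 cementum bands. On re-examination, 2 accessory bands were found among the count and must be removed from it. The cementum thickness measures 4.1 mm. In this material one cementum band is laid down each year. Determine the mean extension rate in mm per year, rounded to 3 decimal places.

Correcting the raw count gives 40 − 2 = 38 true cementum bands.
4.1 mm over 38 years gives 4.1 / 38 ≈ 0.108 mm per year.

0.108 mm per year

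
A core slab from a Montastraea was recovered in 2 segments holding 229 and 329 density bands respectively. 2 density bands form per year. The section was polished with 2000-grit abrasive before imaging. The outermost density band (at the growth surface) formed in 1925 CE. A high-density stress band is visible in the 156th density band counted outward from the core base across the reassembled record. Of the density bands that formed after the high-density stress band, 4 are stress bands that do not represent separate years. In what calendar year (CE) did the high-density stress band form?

1726 CE

Total density bands = 229 + 329 = 558.
558 − 156 = 402 density bands lie beyond the high-density stress band toward the growth surface.
402 − 4 false = 398 true density bands after the high-density stress band.
With 2 density bands per year, 398 / 2 = 199 years.
The density band at the growth surface is 1925 CE, so the high-density stress band dates to 1925 − 199 = 1726 CE.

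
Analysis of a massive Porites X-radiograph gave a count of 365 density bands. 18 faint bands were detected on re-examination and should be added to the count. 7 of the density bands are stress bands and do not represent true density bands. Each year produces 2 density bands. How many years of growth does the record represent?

188 years

True density band count = 365 − 7 + 18 = 376.
376 density bands at 2 per year is 376 / 2 = 188 years.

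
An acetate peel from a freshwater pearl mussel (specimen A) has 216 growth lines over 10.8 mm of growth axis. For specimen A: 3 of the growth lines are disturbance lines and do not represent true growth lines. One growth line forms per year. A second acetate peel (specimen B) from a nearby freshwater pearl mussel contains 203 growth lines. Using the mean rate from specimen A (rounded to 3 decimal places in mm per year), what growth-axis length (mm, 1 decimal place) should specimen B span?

Specimen A: correcting the raw count gives 216 − 3 = 213 true growth lines.
A: Mean rate = 10.8 mm / 213 years ≈ 0.051 mm per year.
For B, 0.051 mm/year × 203 years = 10.4 mm.

10.4 mm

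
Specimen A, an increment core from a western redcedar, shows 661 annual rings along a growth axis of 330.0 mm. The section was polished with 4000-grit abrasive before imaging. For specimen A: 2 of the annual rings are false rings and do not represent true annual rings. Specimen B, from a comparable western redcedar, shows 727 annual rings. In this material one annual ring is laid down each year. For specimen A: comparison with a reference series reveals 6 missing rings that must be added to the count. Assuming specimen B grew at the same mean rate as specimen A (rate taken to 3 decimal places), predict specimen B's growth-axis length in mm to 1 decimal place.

360.6 mm

Specimen A: true annual ring count = 661 − 2 + 6 = 665.
A: 330.0 mm over 665 years gives 330.0 / 665 ≈ 0.496 mm/year.
For B, 0.496 mm/year × 727 years = 360.6 mm.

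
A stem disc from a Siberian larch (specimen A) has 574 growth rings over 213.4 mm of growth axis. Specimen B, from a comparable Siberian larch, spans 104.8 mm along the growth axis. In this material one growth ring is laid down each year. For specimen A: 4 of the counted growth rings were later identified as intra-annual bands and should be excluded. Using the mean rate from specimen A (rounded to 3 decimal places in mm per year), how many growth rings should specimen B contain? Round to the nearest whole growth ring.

280 growth rings

Specimen A: correcting the raw count gives 574 − 4 = 570 true growth rings.
A: Mean rate = 213.4 mm / 570 years ≈ 0.374 mm/year.
B spans 104.8 / 0.374 = 280.21 years ≈ 280 growth rings.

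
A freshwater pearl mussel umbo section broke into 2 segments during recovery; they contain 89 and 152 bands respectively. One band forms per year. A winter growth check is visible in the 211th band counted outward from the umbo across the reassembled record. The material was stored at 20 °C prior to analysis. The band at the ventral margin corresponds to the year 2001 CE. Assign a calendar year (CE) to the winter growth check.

Total bands = 89 + 152 = 241.
241 − 211 = 30 bands lie beyond the winter growth check toward the ventral margin.
Counting back 30 years from 2001 CE places the winter growth check in 2001 − 30 = 1971 CE.

1971 CE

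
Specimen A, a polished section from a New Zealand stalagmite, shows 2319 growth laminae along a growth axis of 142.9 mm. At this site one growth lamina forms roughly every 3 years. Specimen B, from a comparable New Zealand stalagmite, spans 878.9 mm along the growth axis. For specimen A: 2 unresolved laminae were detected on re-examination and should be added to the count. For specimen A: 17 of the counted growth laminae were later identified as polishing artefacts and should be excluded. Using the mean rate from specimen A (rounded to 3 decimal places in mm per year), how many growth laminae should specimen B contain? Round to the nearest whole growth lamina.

13951 growth laminae

Specimen A: correcting the raw count gives 2319 − 17 + 2 = 2304 true growth laminae.
Specimen A: at 3 years per growth lamina, 2304 × 3 = 6912 years.
A: 142.9 mm over 6912 years gives 142.9 / 6912 ≈ 0.021 mm per year.
Specimen B: 878.9 mm / 0.021 mm per year = 41852.38 years; at 3 years per growth lamina that is 41852.38 / 3 ≈ 13951 growth laminae.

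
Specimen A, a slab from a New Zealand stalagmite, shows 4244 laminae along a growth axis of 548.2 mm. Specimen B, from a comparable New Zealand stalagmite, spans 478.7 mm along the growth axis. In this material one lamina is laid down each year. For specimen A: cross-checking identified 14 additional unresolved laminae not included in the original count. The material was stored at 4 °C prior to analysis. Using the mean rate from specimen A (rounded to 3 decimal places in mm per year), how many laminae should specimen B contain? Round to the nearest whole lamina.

Specimen A: true lamina count = 4244 + 14 = 4258.
A: Mean rate = 548.2 mm / 4258 years ≈ 0.129 mm per year.
B spans 478.7 / 0.129 = 3710.85 years ≈ 3711 laminae.

3711 laminae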